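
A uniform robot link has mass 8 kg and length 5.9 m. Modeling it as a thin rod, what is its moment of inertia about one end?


I = (1/3) * m * L^2
= (1/3) * 8 * 5.9^2
= 0.333333 * 8 * 34.81
= 92.8267 kg*m^2


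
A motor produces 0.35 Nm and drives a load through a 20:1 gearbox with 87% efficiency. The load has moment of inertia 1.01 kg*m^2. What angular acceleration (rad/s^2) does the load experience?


tau_out = tau_motor * N * eta
= 0.35 * 20 * 0.87 = 6.09 Nm
alpha = tau_out / I = 6.09 / 1.01
= 6.0297 rad/s^2


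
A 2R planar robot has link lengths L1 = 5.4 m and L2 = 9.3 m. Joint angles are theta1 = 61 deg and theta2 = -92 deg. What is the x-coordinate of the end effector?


Convert angles to radians: theta1 = 1.0647, theta2 = -1.6057
x = L1*cos(theta1) + L2*cos(theta1+theta2)
x = 2.618 + 7.9717
x = 10.5896


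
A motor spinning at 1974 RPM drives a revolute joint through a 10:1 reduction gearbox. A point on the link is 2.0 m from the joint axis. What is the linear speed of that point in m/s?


omega_motor = 1974 * 2*pi/60 = 206.7168 rad/s
omega_joint = omega_motor / 10 = 20.6717 rad/s
v = omega_joint * r = 20.6717 * 2.0
= 41.3434 m/s


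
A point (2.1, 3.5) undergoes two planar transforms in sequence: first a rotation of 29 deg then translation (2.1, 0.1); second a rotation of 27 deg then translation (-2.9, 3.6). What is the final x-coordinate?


After transform 1:
x1 = cos(29)*2.1 - sin(29)*3.5 + 2.1 = 2.2399
y1 = sin(29)*2.1 + cos(29)*3.5 + 0.1 = 4.1793
After transform 2:
x2 = cos(27)*2.2399 - sin(27)*4.1793 + -2.9
= -2.8016


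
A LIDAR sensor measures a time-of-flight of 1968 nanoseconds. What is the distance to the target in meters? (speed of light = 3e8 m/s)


tof = 1968 ns = 1.968e-06 s
dist = c * tof / 2
= 3e8 * 1.968e-06 / 2
= 295.2 m


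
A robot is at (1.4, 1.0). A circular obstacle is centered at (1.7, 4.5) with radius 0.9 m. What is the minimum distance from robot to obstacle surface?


center_dist = sqrt((1.4-1.7)^2 + (1.0-4.5)^2)
= sqrt(0.09 + 12.25)
= 3.5128
min_dist = center_dist - radius = 3.5128 - 0.9 = 2.6128 m


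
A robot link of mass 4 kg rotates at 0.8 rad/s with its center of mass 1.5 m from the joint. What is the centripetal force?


F = m * omega^2 * r
= 4 * 0.8^2 * 1.5
= 4 * 0.64 * 1.5
= 3.84 N


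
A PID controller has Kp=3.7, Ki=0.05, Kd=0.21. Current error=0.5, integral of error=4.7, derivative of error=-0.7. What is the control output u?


u = Kp*e + Ki*int(e) + Kd*de/dt
= 3.7*0.5 + 0.05*4.7 + 0.21*(-0.7)
= 1.85 + 0.235 + -0.147
= 1.938


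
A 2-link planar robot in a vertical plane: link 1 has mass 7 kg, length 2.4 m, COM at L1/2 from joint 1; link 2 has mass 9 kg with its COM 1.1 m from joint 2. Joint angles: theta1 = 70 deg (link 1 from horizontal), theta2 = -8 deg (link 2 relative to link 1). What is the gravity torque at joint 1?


Horizontal distance from joint 1 to link-1 COM:
  x_c1 = (L1/2)*cos(t1) = 1.2 * 0.342 = 0.4104 m
Horizontal distance from joint 1 to link-2 COM:
  x_c2 = L1*cos(t1) + Lc2*cos(t1+t2)
       = 2.4*0.342 + 1.1*0.4695 = 1.3373 m
tau1 = m1*g*x_c1 + m2*g*x_c2
     = 7*9.81*0.4104 + 9*9.81*1.3373
     = 28.1838 + 118.0673
     = 146.2511 Nm


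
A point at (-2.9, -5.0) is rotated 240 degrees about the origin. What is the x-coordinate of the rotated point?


x' = x*cos(theta) - y*sin(theta)
cos(240 deg) = -0.5, sin(240 deg) = -0.866
x' = -2.9 * -0.5 - -5.0 * -0.866
= 1.45 - 4.3301
= -2.8801


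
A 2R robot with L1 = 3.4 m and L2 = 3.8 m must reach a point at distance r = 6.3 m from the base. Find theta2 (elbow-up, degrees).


cos(theta2) = (r^2 - L1^2 - L2^2) / (2*L1*L2)
cos(theta2) = (39.69 - 11.56 - 14.44) / 25.84
cos(theta2) = 0.529799
theta2 = 58.0081 degrees


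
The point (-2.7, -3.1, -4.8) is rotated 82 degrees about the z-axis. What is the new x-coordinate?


Rotation about z-axis: x' = x*cos(theta) - y*sin(theta)
= -2.7 * 0.1392 - -3.1 * 0.9903
= 2.6941


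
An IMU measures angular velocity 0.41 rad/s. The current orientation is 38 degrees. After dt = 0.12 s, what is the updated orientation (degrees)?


delta_theta = w * dt = 0.41 * 0.12 = 0.0492 rad
= 2.819 deg
theta_new = 38 + 2.819 = 40.819 deg


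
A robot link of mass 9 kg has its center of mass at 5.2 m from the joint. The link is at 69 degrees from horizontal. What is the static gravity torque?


tau = m*g*L*cos(angle)
= 9 * 9.81 * 5.2 * cos(69 deg)
= 9 * 9.81 * 5.2 * 0.3584
= 164.5296 Nm


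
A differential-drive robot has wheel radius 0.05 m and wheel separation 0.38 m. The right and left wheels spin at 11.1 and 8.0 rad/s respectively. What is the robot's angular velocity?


vR = r*wR = 0.05*11.1 = 0.555 m/s
vL = r*wL = 0.05*8.0 = 0.4 m/s
v = (vR+vL)/2 = 0.4775 m/s
omega = (vR-vL)/L = 0.4079 rad/s
angular velocity = 0.4079 rad/s


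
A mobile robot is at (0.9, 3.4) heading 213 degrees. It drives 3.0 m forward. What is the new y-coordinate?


y_new = y0 + d*sin(theta)
= 3.4 + 3.0*sin(213)
= 3.4 + -1.6339
= 1.7661


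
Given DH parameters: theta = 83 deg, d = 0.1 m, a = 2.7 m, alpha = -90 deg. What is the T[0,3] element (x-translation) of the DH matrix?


T[0,3] = a * cos(theta)
= 2.7 * cos(83 deg)
= 2.7 * 0.1219
= 0.329


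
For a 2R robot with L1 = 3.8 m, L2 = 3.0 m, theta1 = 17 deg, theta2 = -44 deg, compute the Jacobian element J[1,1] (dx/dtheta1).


J[1,1] = -L1*sin(t1) - L2*sin(t1+t2)
= -3.8*sin(17) - 3.0*sin(-27)
= 0.251


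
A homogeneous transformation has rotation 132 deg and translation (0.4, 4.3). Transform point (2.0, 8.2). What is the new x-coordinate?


x' = cos(theta)*px - sin(theta)*py + tx
= -0.6691*2.0 - 0.7431*8.2 + 0.4
= -7.032


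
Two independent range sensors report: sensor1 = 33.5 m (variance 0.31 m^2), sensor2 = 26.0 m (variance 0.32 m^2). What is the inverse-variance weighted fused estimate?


w1 = (1/var1) / (1/var1 + 1/var2)
   = 3.2258 / (3.2258 + 3.125) = 0.5079
w2 = 1 - w1 = 0.4921
fused = w1*s1 + w2*s2 = 17.0159 + 12.7937
= 29.8095 m


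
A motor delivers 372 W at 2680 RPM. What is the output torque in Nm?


omega = 2680 * 2*pi/60 = 280.6489 rad/s
tau = P / omega = 372 / 280.6489
= 1.3255 Nm


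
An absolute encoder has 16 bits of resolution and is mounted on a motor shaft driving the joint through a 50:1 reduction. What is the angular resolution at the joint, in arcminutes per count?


counts = 2^16 = 65536
effective counts at joint = 65536 * 50 = 3276800
resolution = 360*60 / 3276800
= 0.0066 arcmin/count


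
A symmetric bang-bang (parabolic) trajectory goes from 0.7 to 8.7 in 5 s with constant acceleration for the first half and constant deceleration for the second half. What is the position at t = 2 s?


Symmetric rest-to-rest: each phase covers (pf-p0)/2 in time T/2. 0.5*a*(T/2)^2 = (pf-p0)/2 => a = 4*(pf-p0)/T^2
a = 4*(8.7-0.7)/5^2 = 1.28
t = 2 is in the acceleration phase (t <= T/2).
p = p0 + 0.5*a*t^2 = 0.7 + 0.5*1.28*2^2
= 3.26


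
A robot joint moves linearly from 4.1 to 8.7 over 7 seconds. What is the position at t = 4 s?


s = t/T = 4/7 = 0.5714
p(t) = p0 + (pf-p0)*s
= 4.1 + (8.7 - 4.1) * 0.5714
= 6.7286


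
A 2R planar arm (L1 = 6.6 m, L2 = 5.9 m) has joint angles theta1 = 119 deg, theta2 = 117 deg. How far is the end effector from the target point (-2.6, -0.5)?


End effector via forward kinematics:
x = L1*cos(t1) + L2*cos(t1+t2) = -6.499
y = L1*sin(t1) + L2*sin(t1+t2) = 0.8812
Distance to target:
d = sqrt((-2.6 - -6.499)^2 + (-0.5 - 0.8812)^2)
= sqrt(15.2021 + 1.9076)
= 4.1364 m


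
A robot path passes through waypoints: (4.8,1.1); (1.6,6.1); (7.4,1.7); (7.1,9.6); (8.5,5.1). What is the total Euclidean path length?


Segment lengths:
  seg1 = sqrt((-3.2)^2 + (5.0)^2) = 5.9363
  seg2 = sqrt((5.8)^2 + (-4.4)^2) = 7.2801
  seg3 = sqrt((-0.3)^2 + (7.9)^2) = 7.9057
  seg4 = sqrt((1.4)^2 + (-4.5)^2) = 4.7127
Total = 25.8349


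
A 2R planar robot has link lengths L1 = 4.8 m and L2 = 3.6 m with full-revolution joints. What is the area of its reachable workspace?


r_max = L1 + L2 = 8.4 m
r_min = |L1 - L2| = 1.2 m
Area = pi*(r_max^2 - r_min^2)
= pi*(70.56 - 1.44)
= pi * 69.12
= 217.1469 m^2


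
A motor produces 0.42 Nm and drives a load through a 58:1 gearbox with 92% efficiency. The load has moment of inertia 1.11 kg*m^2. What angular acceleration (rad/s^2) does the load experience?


tau_out = tau_motor * N * eta
= 0.42 * 58 * 0.92 = 22.4112 Nm
alpha = tau_out / I = 22.4112 / 1.11
= 20.1903 rad/s^2


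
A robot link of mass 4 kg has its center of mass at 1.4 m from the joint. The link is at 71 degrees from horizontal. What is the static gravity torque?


tau = m*g*L*cos(angle)
= 4 * 9.81 * 1.4 * cos(71 deg)
= 4 * 9.81 * 1.4 * 0.3256
= 17.8854 Nm


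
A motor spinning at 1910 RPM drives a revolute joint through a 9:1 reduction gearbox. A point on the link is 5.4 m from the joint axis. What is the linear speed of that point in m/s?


omega_motor = 1910 * 2*pi/60 = 200.0147 rad/s
omega_joint = omega_motor / 9 = 22.2239 rad/s
v = omega_joint * r = 22.2239 * 5.4
= 120.0088 m/s


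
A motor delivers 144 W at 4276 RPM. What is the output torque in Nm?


omega = 4276 * 2*pi/60 = 447.7817 rad/s
tau = P / omega = 144 / 447.7817
= 0.3216 Nm


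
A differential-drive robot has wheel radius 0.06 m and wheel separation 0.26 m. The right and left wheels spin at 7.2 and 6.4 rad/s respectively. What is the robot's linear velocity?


vR = r*wR = 0.06*7.2 = 0.432 m/s
vL = r*wL = 0.06*6.4 = 0.384 m/s
v = (vR+vL)/2 = 0.408 m/s
omega = (vR-vL)/L = 0.1846 rad/s
linear velocity = 0.408 m/s


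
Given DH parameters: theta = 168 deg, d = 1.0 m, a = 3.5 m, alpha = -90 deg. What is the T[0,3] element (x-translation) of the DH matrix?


T[0,3] = a * cos(theta)
= 3.5 * cos(168 deg)
= 3.5 * -0.9781
= -3.4235


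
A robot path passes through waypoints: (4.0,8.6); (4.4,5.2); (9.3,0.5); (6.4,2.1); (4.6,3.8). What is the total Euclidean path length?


Segment lengths:
  seg1 = sqrt((0.4)^2 + (-3.4)^2) = 3.4234
  seg2 = sqrt((4.9)^2 + (-4.7)^2) = 6.7897
  seg3 = sqrt((-2.9)^2 + (1.6)^2) = 3.3121
  seg4 = sqrt((-1.8)^2 + (1.7)^2) = 2.4759
Total = 16.0011


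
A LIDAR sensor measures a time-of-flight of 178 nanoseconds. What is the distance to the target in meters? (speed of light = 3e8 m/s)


tof = 178 ns = 1.78e-07 s
dist = c * tof / 2
= 3e8 * 1.78e-07 / 2
= 26.7 m


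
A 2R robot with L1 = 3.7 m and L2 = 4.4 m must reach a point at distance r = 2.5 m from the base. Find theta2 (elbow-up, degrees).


cos(theta2) = (r^2 - L1^2 - L2^2) / (2*L1*L2)
cos(theta2) = (6.25 - 13.69 - 19.36) / 32.56
cos(theta2) = -0.823096
theta2 = 145.3959 degrees


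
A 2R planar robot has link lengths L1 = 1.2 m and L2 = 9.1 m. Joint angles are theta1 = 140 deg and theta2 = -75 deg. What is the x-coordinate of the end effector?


Convert angles to radians: theta1 = 2.4435, theta2 = -1.309
x = L1*cos(theta1) + L2*cos(theta1+theta2)
x = -0.9193 + 3.8458
x = 2.9266


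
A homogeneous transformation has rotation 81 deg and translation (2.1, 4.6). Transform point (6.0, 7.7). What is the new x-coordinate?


x' = cos(theta)*px - sin(theta)*py + tx
= 0.1564*6.0 - 0.9877*7.7 + 2.1
= -4.5666


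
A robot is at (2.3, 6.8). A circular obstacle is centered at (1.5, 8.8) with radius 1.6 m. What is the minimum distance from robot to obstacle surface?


center_dist = sqrt((2.3-1.5)^2 + (6.8-8.8)^2)
= sqrt(0.64 + 4.0)
= 2.1541
min_dist = center_dist - radius = 2.1541 - 1.6 = 0.5541 m


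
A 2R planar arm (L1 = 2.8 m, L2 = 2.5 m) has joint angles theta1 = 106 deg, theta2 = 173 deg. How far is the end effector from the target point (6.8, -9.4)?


End effector via forward kinematics:
x = L1*cos(t1) + L2*cos(t1+t2) = -0.3807
y = L1*sin(t1) + L2*sin(t1+t2) = 0.2223
Distance to target:
d = sqrt((6.8 - -0.3807)^2 + (-9.4 - 0.2223)^2)
= sqrt(51.5624 + 92.5889)
= 12.0063 m


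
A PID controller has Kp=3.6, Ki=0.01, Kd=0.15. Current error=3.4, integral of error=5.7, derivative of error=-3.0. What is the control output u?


u = Kp*e + Ki*int(e) + Kd*de/dt
= 3.6*3.4 + 0.01*5.7 + 0.15*(-3.0)
= 12.24 + 0.057 + -0.45
= 11.847


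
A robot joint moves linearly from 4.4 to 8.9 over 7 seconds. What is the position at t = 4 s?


s = t/T = 4/7 = 0.5714
p(t) = p0 + (pf-p0)*s
= 4.4 + (8.9 - 4.4) * 0.5714
= 6.9714


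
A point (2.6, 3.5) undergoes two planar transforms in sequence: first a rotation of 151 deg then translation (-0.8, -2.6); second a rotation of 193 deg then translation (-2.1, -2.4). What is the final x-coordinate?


After transform 1:
x1 = cos(151)*2.6 - sin(151)*3.5 + -0.8 = -4.7708
y1 = sin(151)*2.6 + cos(151)*3.5 + -2.6 = -4.4007
After transform 2:
x2 = cos(193)*-4.7708 - sin(193)*-4.4007 + -2.1
= 1.5586


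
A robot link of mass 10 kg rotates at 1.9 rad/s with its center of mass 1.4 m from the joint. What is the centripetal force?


F = m * omega^2 * r
= 10 * 1.9^2 * 1.4
= 10 * 3.61 * 1.4
= 50.54 N


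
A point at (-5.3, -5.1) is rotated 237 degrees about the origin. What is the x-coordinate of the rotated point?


x' = x*cos(theta) - y*sin(theta)
cos(237 deg) = -0.5446, sin(237 deg) = -0.8387
x' = -5.3 * -0.5446 - -5.1 * -0.8387
= 2.8866 - 4.2772
= -1.3906


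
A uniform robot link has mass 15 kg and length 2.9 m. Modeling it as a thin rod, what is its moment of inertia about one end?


I = (1/3) * m * L^2
= (1/3) * 15 * 2.9^2
= 0.333333 * 15 * 8.41
= 42.05 kg*m^2


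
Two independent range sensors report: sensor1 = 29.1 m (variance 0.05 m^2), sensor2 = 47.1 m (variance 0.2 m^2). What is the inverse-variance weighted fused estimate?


w1 = (1/var1) / (1/var1 + 1/var2)
   = 20.0 / (20.0 + 5.0) = 0.8
w2 = 1 - w1 = 0.2
fused = w1*s1 + w2*s2 = 23.28 + 9.42
= 32.7 m


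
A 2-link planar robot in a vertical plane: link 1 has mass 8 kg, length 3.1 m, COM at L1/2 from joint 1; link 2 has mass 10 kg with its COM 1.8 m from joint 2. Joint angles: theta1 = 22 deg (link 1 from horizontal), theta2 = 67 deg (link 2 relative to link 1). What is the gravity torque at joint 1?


Horizontal distance from joint 1 to link-1 COM:
  x_c1 = (L1/2)*cos(t1) = 1.55 * 0.9272 = 1.4371 m
Horizontal distance from joint 1 to link-2 COM:
  x_c2 = L1*cos(t1) + Lc2*cos(t1+t2)
       = 3.1*0.9272 + 1.8*0.0175 = 2.9057 m
tau1 = m1*g*x_c1 + m2*g*x_c2
     = 8*9.81*1.4371 + 10*9.81*2.9057
     = 112.7864 + 285.0476
     = 397.834 Nm


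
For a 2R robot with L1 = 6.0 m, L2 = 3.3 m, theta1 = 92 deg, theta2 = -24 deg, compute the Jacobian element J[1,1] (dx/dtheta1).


J[1,1] = -L1*sin(t1) - L2*sin(t1+t2)
= -6.0*sin(92) - 3.3*sin(68)
= -9.0561


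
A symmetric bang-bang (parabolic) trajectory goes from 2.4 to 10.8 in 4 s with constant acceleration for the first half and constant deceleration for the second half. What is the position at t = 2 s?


Symmetric rest-to-rest: each phase covers (pf-p0)/2 in time T/2. 0.5*a*(T/2)^2 = (pf-p0)/2 => a = 4*(pf-p0)/T^2
a = 4*(10.8-2.4)/4^2 = 2.1
t = 2 is in the acceleration phase (t <= T/2).
p = p0 + 0.5*a*t^2 = 2.4 + 0.5*2.1*2^2
= 6.6


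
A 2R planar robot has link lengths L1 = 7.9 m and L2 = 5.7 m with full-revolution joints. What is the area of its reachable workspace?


r_max = L1 + L2 = 13.6 m
r_min = |L1 - L2| = 2.2 m
Area = pi*(r_max^2 - r_min^2)
= pi*(184.96 - 4.84)
= pi * 180.12
= 565.8637 m^2


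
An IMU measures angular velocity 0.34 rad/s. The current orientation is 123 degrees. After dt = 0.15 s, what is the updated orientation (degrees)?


delta_theta = w * dt = 0.34 * 0.15 = 0.051 rad
= 2.9221 deg
theta_new = 123 + 2.9221 = 125.9221 deg


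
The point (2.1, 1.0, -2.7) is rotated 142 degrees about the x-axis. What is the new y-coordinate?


Rotation about x-axis: y' = y*cos(theta) - z*sin(theta)
= 1.0 * -0.788 - -2.7 * 0.6157
= 0.8743


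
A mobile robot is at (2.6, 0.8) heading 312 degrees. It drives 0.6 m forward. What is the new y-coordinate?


y_new = y0 + d*sin(theta)
= 0.8 + 0.6*sin(312)
= 0.8 + -0.4459
= 0.3541


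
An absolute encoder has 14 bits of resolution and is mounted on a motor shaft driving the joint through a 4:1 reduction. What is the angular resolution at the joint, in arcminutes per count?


counts = 2^14 = 16384
effective counts at joint = 16384 * 4 = 65536
resolution = 360*60 / 65536
= 0.3296 arcmin/count


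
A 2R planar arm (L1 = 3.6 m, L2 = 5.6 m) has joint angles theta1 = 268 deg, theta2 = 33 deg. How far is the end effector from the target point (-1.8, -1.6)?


End effector via forward kinematics:
x = L1*cos(t1) + L2*cos(t1+t2) = 2.7586
y = L1*sin(t1) + L2*sin(t1+t2) = -8.3979
Distance to target:
d = sqrt((-1.8 - 2.7586)^2 + (-1.6 - -8.3979)^2)
= sqrt(20.7806 + 46.212)
= 8.1849 m


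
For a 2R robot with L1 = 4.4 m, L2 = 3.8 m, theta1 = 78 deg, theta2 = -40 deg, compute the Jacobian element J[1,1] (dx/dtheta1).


J[1,1] = -L1*sin(t1) - L2*sin(t1+t2)
= -4.4*sin(78) - 3.8*sin(38)
= -6.6434


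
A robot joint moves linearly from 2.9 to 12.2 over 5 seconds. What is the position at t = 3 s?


s = t/T = 3/5 = 0.6
p(t) = p0 + (pf-p0)*s
= 2.9 + (12.2 - 2.9) * 0.6
= 8.48


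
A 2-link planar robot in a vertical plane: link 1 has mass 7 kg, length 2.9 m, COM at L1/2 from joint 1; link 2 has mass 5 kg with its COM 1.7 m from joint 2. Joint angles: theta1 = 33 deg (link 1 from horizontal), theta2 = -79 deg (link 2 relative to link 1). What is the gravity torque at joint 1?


Horizontal distance from joint 1 to link-1 COM:
  x_c1 = (L1/2)*cos(t1) = 1.45 * 0.8387 = 1.2161 m
Horizontal distance from joint 1 to link-2 COM:
  x_c2 = L1*cos(t1) + Lc2*cos(t1+t2)
       = 2.9*0.8387 + 1.7*0.6947 = 3.6131 m
tau1 = m1*g*x_c1 + m2*g*x_c2
     = 7*9.81*1.2161 + 5*9.81*3.6131
     = 83.5077 + 177.2208
     = 260.7285 Nm


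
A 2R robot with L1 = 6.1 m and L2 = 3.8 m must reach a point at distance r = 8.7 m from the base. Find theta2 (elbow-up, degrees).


cos(theta2) = (r^2 - L1^2 - L2^2) / (2*L1*L2)
cos(theta2) = (75.69 - 37.21 - 14.44) / 46.36
cos(theta2) = 0.51855
theta2 = 58.7649 degrees


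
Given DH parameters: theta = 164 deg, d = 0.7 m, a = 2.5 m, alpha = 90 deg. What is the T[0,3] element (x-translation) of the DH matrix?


T[0,3] = a * cos(theta)
= 2.5 * cos(164 deg)
= 2.5 * -0.9613
= -2.4032


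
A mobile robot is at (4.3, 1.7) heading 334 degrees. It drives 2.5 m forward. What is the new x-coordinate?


x_new = x0 + d*cos(theta)
= 4.3 + 2.5*cos(334)
= 4.3 + 2.247
= 6.547


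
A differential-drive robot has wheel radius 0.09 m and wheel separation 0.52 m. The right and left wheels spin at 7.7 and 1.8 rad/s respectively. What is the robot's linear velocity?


vR = r*wR = 0.09*7.7 = 0.693 m/s
vL = r*wL = 0.09*1.8 = 0.162 m/s
v = (vR+vL)/2 = 0.4275 m/s
omega = (vR-vL)/L = 1.0212 rad/s
linear velocity = 0.4275 m/s


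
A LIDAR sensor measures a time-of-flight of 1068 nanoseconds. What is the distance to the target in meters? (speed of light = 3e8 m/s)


tof = 1068 ns = 1.068e-06 s
dist = c * tof / 2
= 3e8 * 1.068e-06 / 2
= 160.2 m


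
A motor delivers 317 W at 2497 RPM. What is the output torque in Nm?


omega = 2497 * 2*pi/60 = 261.4852 rad/s
tau = P / omega = 317 / 261.4852
= 1.2123 Nm


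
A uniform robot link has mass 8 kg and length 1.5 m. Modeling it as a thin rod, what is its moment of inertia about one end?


I = (1/3) * m * L^2
= (1/3) * 8 * 1.5^2
= 0.333333 * 8 * 2.25
= 6.0 kg*m^2


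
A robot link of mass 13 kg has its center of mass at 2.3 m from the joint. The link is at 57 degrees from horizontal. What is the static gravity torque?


tau = m*g*L*cos(angle)
= 13 * 9.81 * 2.3 * cos(57 deg)
= 13 * 9.81 * 2.3 * 0.5446
= 159.753 Nm


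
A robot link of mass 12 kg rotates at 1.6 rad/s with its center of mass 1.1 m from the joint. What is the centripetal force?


F = m * omega^2 * r
= 12 * 1.6^2 * 1.1
= 12 * 2.56 * 1.1
= 33.792 N


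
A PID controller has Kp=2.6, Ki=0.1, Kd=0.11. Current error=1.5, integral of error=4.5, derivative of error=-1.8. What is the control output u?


u = Kp*e + Ki*int(e) + Kd*de/dt
= 2.6*1.5 + 0.1*4.5 + 0.11*(-1.8)
= 3.9 + 0.45 + -0.198
= 4.152


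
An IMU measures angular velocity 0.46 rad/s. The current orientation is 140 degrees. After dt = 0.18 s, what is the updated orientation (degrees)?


delta_theta = w * dt = 0.46 * 0.18 = 0.0828 rad
= 4.7441 deg
theta_new = 140 + 4.7441 = 144.7441 deg


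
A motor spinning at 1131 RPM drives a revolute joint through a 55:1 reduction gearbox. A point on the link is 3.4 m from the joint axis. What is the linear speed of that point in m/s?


omega_motor = 1131 * 2*pi/60 = 118.438 rad/s
omega_joint = omega_motor / 55 = 2.1534 rad/s
v = omega_joint * r = 2.1534 * 3.4
= 7.3216 m/s


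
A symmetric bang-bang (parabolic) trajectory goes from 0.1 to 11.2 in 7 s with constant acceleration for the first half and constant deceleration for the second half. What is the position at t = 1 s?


Symmetric rest-to-rest: each phase covers (pf-p0)/2 in time T/2. 0.5*a*(T/2)^2 = (pf-p0)/2 => a = 4*(pf-p0)/T^2
a = 4*(11.2-0.1)/7^2 = 0.9061
t = 1 is in the acceleration phase (t <= T/2).
p = p0 + 0.5*a*t^2 = 0.1 + 0.5*0.9061*1^2
= 0.5531


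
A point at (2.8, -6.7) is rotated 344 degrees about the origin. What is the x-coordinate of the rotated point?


x' = x*cos(theta) - y*sin(theta)
cos(344 deg) = 0.9613, sin(344 deg) = -0.2756
x' = 2.8 * 0.9613 - -6.7 * -0.2756
= 2.6915 - 1.8468
= 0.8448


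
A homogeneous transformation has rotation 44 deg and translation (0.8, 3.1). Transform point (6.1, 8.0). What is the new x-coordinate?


x' = cos(theta)*px - sin(theta)*py + tx
= 0.7193*6.1 - 0.6947*8.0 + 0.8
= -0.3693


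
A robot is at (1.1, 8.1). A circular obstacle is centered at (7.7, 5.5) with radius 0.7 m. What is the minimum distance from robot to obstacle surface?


center_dist = sqrt((1.1-7.7)^2 + (8.1-5.5)^2)
= sqrt(43.56 + 6.76)
= 7.0937
min_dist = center_dist - radius = 7.0937 - 0.7 = 6.3937 m


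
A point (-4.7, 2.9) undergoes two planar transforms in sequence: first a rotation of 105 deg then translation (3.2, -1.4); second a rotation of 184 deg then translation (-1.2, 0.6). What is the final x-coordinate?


After transform 1:
x1 = cos(105)*-4.7 - sin(105)*2.9 + 3.2 = 1.6153
y1 = sin(105)*-4.7 + cos(105)*2.9 + -1.4 = -6.6904
After transform 2:
x2 = cos(184)*1.6153 - sin(184)*-6.6904 + -1.2
= -3.278


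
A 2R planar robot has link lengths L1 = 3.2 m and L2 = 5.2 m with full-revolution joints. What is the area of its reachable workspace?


r_max = L1 + L2 = 8.4 m
r_min = |L1 - L2| = 2.0 m
Area = pi*(r_max^2 - r_min^2)
= pi*(70.56 - 4.0)
= pi * 66.56
= 209.1044 m^2


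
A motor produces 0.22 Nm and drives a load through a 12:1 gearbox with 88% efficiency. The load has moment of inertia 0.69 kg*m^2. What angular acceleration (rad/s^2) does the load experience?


tau_out = tau_motor * N * eta
= 0.22 * 12 * 0.88 = 2.3232 Nm
alpha = tau_out / I = 2.3232 / 0.69
= 3.367 rad/s^2


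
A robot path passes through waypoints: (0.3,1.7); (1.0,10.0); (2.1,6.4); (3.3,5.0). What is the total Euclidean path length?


Segment lengths:
  seg1 = sqrt((0.7)^2 + (8.3)^2) = 8.3295
  seg2 = sqrt((1.1)^2 + (-3.6)^2) = 3.7643
  seg3 = sqrt((1.2)^2 + (-1.4)^2) = 1.8439
Total = 13.9377


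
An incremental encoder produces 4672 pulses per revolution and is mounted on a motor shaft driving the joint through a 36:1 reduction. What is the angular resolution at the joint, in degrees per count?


counts per rev = 4672
effective counts at joint = 4672 * 36 = 168192
resolution = 360 / 168192
= 0.0021 deg/count


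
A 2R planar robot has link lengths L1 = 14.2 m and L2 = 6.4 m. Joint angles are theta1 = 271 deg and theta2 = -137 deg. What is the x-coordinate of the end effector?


Convert angles to radians: theta1 = 4.7298, theta2 = -2.3911
x = L1*cos(theta1) + L2*cos(theta1+theta2)
x = 0.2478 + -4.4458
x = -4.198


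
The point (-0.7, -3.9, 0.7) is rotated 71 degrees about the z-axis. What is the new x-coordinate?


Rotation about z-axis: x' = x*cos(theta) - y*sin(theta)
= -0.7 * 0.3256 - -3.9 * 0.9455
= 3.4596


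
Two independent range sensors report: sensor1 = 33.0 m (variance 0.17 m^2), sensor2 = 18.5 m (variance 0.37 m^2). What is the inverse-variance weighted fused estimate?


w1 = (1/var1) / (1/var1 + 1/var2)
   = 5.8824 / (5.8824 + 2.7027) = 0.6852
w2 = 1 - w1 = 0.3148
fused = w1*s1 + w2*s2 = 22.6111 + 5.8241
= 28.4352 m


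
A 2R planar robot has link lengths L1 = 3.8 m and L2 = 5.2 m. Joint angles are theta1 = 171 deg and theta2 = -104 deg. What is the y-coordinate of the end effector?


Convert angles to radians: theta1 = 2.9845, theta2 = -1.8151
y = L1*sin(theta1) + L2*sin(theta1+theta2)
y = 0.5945 + 4.7866
y = 5.3811


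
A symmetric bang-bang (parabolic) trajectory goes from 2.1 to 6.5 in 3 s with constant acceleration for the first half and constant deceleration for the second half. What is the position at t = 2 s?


Symmetric rest-to-rest: each phase covers (pf-p0)/2 in time T/2. 0.5*a*(T/2)^2 = (pf-p0)/2 => a = 4*(pf-p0)/T^2
a = 4*(6.5-2.1)/3^2 = 1.9556
t = 2 is in the deceleration phase (t > T/2).
p = pf - 0.5*a*(T-t)^2 = 6.5 - 0.5*1.9556*1^2
= 5.5222


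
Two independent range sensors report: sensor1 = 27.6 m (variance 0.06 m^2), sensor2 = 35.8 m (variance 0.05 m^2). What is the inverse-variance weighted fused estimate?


w1 = (1/var1) / (1/var1 + 1/var2)
   = 16.6667 / (16.6667 + 20.0) = 0.4545
w2 = 1 - w1 = 0.5455
fused = w1*s1 + w2*s2 = 12.5455 + 19.5273
= 32.0727 m


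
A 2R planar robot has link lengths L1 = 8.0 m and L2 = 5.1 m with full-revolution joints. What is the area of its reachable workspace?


r_max = L1 + L2 = 13.1 m
r_min = |L1 - L2| = 2.9 m
Area = pi*(r_max^2 - r_min^2)
= pi*(171.61 - 8.41)
= pi * 163.2
= 512.7079 m^2


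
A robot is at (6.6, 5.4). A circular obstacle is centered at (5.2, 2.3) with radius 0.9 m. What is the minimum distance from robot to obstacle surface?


center_dist = sqrt((6.6-5.2)^2 + (5.4-2.3)^2)
= sqrt(1.96 + 9.61)
= 3.4015
min_dist = center_dist - radius = 3.4015 - 0.9 = 2.5015 m


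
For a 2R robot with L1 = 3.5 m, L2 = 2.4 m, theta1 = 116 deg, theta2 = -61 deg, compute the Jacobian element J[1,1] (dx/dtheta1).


J[1,1] = -L1*sin(t1) - L2*sin(t1+t2)
= -3.5*sin(116) - 2.4*sin(55)
= -5.1117


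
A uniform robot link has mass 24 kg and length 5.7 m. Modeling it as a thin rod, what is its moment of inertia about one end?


I = (1/3) * m * L^2
= (1/3) * 24 * 5.7^2
= 0.333333 * 24 * 32.49
= 259.92 kg*m^2


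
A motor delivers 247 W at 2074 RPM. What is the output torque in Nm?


omega = 2074 * 2*pi/60 = 217.1888 rad/s
tau = P / omega = 247 / 217.1888
= 1.1373 Nm


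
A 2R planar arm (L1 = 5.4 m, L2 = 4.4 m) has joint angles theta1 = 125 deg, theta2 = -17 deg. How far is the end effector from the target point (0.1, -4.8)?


End effector via forward kinematics:
x = L1*cos(t1) + L2*cos(t1+t2) = -4.457
y = L1*sin(t1) + L2*sin(t1+t2) = 8.6081
Distance to target:
d = sqrt((0.1 - -4.457)^2 + (-4.8 - 8.6081)^2)
= sqrt(20.7661 + 179.7763)
= 14.1613 m


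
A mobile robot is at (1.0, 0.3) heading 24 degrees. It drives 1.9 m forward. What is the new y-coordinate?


y_new = y0 + d*sin(theta)
= 0.3 + 1.9*sin(24)
= 0.3 + 0.7728
= 1.0728


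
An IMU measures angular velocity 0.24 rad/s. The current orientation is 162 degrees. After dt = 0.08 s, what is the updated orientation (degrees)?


delta_theta = w * dt = 0.24 * 0.08 = 0.0192 rad
= 1.1001 deg
theta_new = 162 + 1.1001 = 163.1001 deg


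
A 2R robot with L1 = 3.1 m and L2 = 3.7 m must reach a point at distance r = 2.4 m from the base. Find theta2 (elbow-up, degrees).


cos(theta2) = (r^2 - L1^2 - L2^2) / (2*L1*L2)
cos(theta2) = (5.76 - 9.61 - 13.69) / 22.94
cos(theta2) = -0.764603
theta2 = 139.8717 degrees


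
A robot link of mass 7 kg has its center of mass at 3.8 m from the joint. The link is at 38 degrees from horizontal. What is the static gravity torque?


tau = m*g*L*cos(angle)
= 7 * 9.81 * 3.8 * cos(38 deg)
= 7 * 9.81 * 3.8 * 0.788
= 205.6283 Nm


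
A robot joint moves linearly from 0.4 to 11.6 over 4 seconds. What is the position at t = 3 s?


s = t/T = 3/4 = 0.75
p(t) = p0 + (pf-p0)*s
= 0.4 + (11.6 - 0.4) * 0.75
= 8.8


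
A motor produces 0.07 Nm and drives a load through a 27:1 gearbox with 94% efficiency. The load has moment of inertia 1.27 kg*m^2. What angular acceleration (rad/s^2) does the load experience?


tau_out = tau_motor * N * eta
= 0.07 * 27 * 0.94 = 1.7766 Nm
alpha = tau_out / I = 1.7766 / 1.27
= 1.3989 rad/s^2


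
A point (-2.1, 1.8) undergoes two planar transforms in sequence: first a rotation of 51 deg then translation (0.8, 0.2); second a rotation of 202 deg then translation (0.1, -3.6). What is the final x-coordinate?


After transform 1:
x1 = cos(51)*-2.1 - sin(51)*1.8 + 0.8 = -1.9204
y1 = sin(51)*-2.1 + cos(51)*1.8 + 0.2 = -0.2992
After transform 2:
x2 = cos(202)*-1.9204 - sin(202)*-0.2992 + 0.1
= 1.7685


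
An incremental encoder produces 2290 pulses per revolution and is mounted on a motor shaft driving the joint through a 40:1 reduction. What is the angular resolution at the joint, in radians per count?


counts per rev = 2290
effective counts at joint = 2290 * 40 = 91600
resolution = 2*pi / 91600
= 6.8594e-05 rad/count


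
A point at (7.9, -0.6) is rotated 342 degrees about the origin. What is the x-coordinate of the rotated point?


x' = x*cos(theta) - y*sin(theta)
cos(342 deg) = 0.9511, sin(342 deg) = -0.309
x' = 7.9 * 0.9511 - -0.6 * -0.309
= 7.5133 - 0.1854
= 7.3279


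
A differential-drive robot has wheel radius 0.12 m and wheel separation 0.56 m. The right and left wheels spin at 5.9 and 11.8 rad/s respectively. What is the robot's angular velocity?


vR = r*wR = 0.12*5.9 = 0.708 m/s
vL = r*wL = 0.12*11.8 = 1.416 m/s
v = (vR+vL)/2 = 1.062 m/s
omega = (vR-vL)/L = -1.2643 rad/s
angular velocity = -1.2643 rad/s


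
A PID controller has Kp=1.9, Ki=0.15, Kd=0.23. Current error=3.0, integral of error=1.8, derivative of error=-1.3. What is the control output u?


u = Kp*e + Ki*int(e) + Kd*de/dt
= 1.9*3.0 + 0.15*1.8 + 0.23*(-1.3)
= 5.7 + 0.27 + -0.299
= 5.671


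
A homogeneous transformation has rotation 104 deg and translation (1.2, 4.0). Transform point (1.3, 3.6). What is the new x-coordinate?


x' = cos(theta)*px - sin(theta)*py + tx
= -0.2419*1.3 - 0.9703*3.6 + 1.2
= -2.6076


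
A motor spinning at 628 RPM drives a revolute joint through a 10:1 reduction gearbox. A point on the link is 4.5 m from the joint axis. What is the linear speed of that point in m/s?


omega_motor = 628 * 2*pi/60 = 65.764 rad/s
omega_joint = omega_motor / 10 = 6.5764 rad/s
v = omega_joint * r = 6.5764 * 4.5
= 29.5938 m/s


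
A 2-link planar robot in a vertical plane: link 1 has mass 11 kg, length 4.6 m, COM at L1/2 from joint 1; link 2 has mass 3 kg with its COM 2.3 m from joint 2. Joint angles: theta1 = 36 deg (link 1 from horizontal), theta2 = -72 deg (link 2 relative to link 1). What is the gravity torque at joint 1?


Horizontal distance from joint 1 to link-1 COM:
  x_c1 = (L1/2)*cos(t1) = 2.3 * 0.809 = 1.8607 m
Horizontal distance from joint 1 to link-2 COM:
  x_c2 = L1*cos(t1) + Lc2*cos(t1+t2)
       = 4.6*0.809 + 2.3*0.809 = 5.5822 m
tau1 = m1*g*x_c1 + m2*g*x_c2
     = 11*9.81*1.8607 + 3*9.81*5.5822
     = 200.7924 + 164.2847
     = 365.077 Nm


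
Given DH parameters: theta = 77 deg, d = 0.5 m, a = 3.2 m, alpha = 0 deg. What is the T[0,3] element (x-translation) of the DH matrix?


T[0,3] = a * cos(theta)
= 3.2 * cos(77 deg)
= 3.2 * 0.225
= 0.7198


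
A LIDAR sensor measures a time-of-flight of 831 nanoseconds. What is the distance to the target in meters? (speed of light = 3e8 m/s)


tof = 831 ns = 8.31e-07 s
dist = c * tof / 2
= 3e8 * 8.31e-07 / 2
= 124.65 m


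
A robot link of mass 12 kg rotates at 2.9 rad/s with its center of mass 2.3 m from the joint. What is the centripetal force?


F = m * omega^2 * r
= 12 * 2.9^2 * 2.3
= 12 * 8.41 * 2.3
= 232.116 N


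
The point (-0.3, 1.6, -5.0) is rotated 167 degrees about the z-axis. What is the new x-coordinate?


Rotation about z-axis: x' = x*cos(theta) - y*sin(theta)
= -0.3 * -0.9744 - 1.6 * 0.225
= -0.0676


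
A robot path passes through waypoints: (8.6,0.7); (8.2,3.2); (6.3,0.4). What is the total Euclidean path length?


Segment lengths:
  seg1 = sqrt((-0.4)^2 + (2.5)^2) = 2.5318
  seg2 = sqrt((-1.9)^2 + (-2.8)^2) = 3.3838
Total = 5.9156


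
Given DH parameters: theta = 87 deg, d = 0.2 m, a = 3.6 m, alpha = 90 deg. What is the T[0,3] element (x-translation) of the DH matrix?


T[0,3] = a * cos(theta)
= 3.6 * cos(87 deg)
= 3.6 * 0.0523
= 0.1884


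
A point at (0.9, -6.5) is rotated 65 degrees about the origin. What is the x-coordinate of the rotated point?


x' = x*cos(theta) - y*sin(theta)
cos(65 deg) = 0.4226, sin(65 deg) = 0.9063
x' = 0.9 * 0.4226 - -6.5 * 0.9063
= 0.3804 - -5.891
= 6.2714


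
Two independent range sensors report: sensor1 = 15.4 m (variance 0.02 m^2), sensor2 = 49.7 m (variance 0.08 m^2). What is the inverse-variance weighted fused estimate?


w1 = (1/var1) / (1/var1 + 1/var2)
   = 50.0 / (50.0 + 12.5) = 0.8
w2 = 1 - w1 = 0.2
fused = w1*s1 + w2*s2 = 12.32 + 9.94
= 22.26 m


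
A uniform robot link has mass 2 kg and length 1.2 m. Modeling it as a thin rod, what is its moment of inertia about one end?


I = (1/3) * m * L^2
= (1/3) * 2 * 1.2^2
= 0.333333 * 2 * 1.44
= 0.96 kg*m^2


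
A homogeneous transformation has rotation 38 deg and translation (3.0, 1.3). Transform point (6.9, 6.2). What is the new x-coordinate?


x' = cos(theta)*px - sin(theta)*py + tx
= 0.788*6.9 - 0.6157*6.2 + 3.0
= 4.6202


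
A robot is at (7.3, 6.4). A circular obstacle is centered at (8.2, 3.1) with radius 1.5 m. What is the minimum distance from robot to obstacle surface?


center_dist = sqrt((7.3-8.2)^2 + (6.4-3.1)^2)
= sqrt(0.81 + 10.89)
= 3.4205
min_dist = center_dist - radius = 3.4205 - 1.5 = 1.9205 m


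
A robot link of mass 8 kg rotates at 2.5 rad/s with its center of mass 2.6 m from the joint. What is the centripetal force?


F = m * omega^2 * r
= 8 * 2.5^2 * 2.6
= 8 * 6.25 * 2.6
= 130.0 N


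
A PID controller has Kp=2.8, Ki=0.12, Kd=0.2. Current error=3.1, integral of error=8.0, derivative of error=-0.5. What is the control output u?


u = Kp*e + Ki*int(e) + Kd*de/dt
= 2.8*3.1 + 0.12*8.0 + 0.2*(-0.5)
= 8.68 + 0.96 + -0.1
= 9.54


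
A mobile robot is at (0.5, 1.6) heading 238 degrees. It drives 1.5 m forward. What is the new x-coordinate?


x_new = x0 + d*cos(theta)
= 0.5 + 1.5*cos(238)
= 0.5 + -0.7949
= -0.2949


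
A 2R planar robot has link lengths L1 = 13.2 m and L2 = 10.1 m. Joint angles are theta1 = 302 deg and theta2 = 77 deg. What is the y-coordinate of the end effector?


Convert angles to radians: theta1 = 5.2709, theta2 = 1.3439
y = L1*sin(theta1) + L2*sin(theta1+theta2)
y = -11.1942 + 3.2882
y = -7.906


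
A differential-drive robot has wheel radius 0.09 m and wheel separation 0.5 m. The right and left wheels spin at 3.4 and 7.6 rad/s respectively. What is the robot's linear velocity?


vR = r*wR = 0.09*3.4 = 0.306 m/s
vL = r*wL = 0.09*7.6 = 0.684 m/s
v = (vR+vL)/2 = 0.495 m/s
omega = (vR-vL)/L = -0.756 rad/s
linear velocity = 0.495 m/s


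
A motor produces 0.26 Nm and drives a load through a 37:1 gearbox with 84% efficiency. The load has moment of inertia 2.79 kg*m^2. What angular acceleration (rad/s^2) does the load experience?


tau_out = tau_motor * N * eta
= 0.26 * 37 * 0.84 = 8.0808 Nm
alpha = tau_out / I = 8.0808 / 2.79
= 2.8963 rad/s^2


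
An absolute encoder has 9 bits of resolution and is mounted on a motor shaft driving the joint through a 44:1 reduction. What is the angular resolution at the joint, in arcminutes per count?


counts = 2^9 = 512
effective counts at joint = 512 * 44 = 22528
resolution = 360*60 / 22528
= 0.9588 arcmin/count


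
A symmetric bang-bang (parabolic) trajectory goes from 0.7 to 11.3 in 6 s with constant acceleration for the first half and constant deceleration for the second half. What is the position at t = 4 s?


Symmetric rest-to-rest: each phase covers (pf-p0)/2 in time T/2. 0.5*a*(T/2)^2 = (pf-p0)/2 => a = 4*(pf-p0)/T^2
a = 4*(11.3-0.7)/6^2 = 1.1778
t = 4 is in the deceleration phase (t > T/2).
p = pf - 0.5*a*(T-t)^2 = 11.3 - 0.5*1.1778*2^2
= 8.9444


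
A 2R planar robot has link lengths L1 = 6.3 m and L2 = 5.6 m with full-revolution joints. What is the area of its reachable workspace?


r_max = L1 + L2 = 11.9 m
r_min = |L1 - L2| = 0.7 m
Area = pi*(r_max^2 - r_min^2)
= pi*(141.61 - 0.49)
= pi * 141.12
= 443.3416 m^2


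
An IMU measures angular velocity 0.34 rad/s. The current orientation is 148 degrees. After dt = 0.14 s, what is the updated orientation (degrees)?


delta_theta = w * dt = 0.34 * 0.14 = 0.0476 rad
= 2.7273 deg
theta_new = 148 + 2.7273 = 150.7273 deg


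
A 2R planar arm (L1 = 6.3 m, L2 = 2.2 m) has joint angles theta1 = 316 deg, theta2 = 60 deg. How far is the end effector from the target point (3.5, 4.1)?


End effector via forward kinematics:
x = L1*cos(t1) + L2*cos(t1+t2) = 6.6466
y = L1*sin(t1) + L2*sin(t1+t2) = -3.7699
Distance to target:
d = sqrt((3.5 - 6.6466)^2 + (4.1 - -3.7699)^2)
= sqrt(9.9012 + 61.936)
= 8.4757 m


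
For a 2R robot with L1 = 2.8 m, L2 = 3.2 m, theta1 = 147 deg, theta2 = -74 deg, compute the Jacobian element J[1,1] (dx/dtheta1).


J[1,1] = -L1*sin(t1) - L2*sin(t1+t2)
= -2.8*sin(147) - 3.2*sin(73)
= -4.5852


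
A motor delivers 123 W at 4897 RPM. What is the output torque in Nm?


omega = 4897 * 2*pi/60 = 512.8126 rad/s
tau = P / omega = 123 / 512.8126
= 0.2399 Nm


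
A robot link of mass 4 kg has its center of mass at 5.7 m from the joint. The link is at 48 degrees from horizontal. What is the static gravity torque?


tau = m*g*L*cos(angle)
= 4 * 9.81 * 5.7 * cos(48 deg)
= 4 * 9.81 * 5.7 * 0.6691
= 149.6631 Nm


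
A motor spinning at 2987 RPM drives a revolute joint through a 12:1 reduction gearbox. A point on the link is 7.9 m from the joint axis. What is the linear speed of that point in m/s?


omega_motor = 2987 * 2*pi/60 = 312.7979 rad/s
omega_joint = omega_motor / 12 = 26.0665 rad/s
v = omega_joint * r = 26.0665 * 7.9
= 205.9253 m/s


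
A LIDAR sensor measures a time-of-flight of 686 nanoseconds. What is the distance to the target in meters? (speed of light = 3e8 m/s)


tof = 686 ns = 6.86e-07 s
dist = c * tof / 2
= 3e8 * 6.86e-07 / 2
= 102.9 m


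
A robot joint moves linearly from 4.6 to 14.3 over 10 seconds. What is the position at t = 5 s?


s = t/T = 5/10 = 0.5
p(t) = p0 + (pf-p0)*s
= 4.6 + (14.3 - 4.6) * 0.5
= 9.45


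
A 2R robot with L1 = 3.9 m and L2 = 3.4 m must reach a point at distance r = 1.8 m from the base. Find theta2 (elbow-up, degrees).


cos(theta2) = (r^2 - L1^2 - L2^2) / (2*L1*L2)
cos(theta2) = (3.24 - 15.21 - 11.56) / 26.52
cos(theta2) = -0.887255
theta2 = 152.5303 degrees


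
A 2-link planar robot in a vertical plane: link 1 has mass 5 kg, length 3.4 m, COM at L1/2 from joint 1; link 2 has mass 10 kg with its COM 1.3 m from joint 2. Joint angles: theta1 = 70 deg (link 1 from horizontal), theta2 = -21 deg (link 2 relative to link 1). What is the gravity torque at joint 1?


Horizontal distance from joint 1 to link-1 COM:
  x_c1 = (L1/2)*cos(t1) = 1.7 * 0.342 = 0.5814 m
Horizontal distance from joint 1 to link-2 COM:
  x_c2 = L1*cos(t1) + Lc2*cos(t1+t2)
       = 3.4*0.342 + 1.3*0.6561 = 2.0157 m
tau1 = m1*g*x_c1 + m2*g*x_c2
     = 5*9.81*0.5814 + 10*9.81*2.0157
     = 28.5193 + 197.7446
     = 226.264 Nm


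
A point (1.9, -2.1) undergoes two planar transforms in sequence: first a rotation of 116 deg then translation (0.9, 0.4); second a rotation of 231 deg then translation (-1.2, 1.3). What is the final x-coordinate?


After transform 1:
x1 = cos(116)*1.9 - sin(116)*-2.1 + 0.9 = 1.9546
y1 = sin(116)*1.9 + cos(116)*-2.1 + 0.4 = 3.0283
After transform 2:
x2 = cos(231)*1.9546 - sin(231)*3.0283 + -1.2
= -0.0766
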